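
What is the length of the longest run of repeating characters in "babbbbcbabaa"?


Input: "babbbbcbabaa"
Scanning for longest run:
  Position 1 ('a'): new char, reset run to 1
  Position 2 ('b'): new char, reset run to 1
  Position 3 ('b'): continues run of 'b', length=2
  Position 4 ('b'): continues run of 'b', length=3
  Position 5 ('b'): continues run of 'b', length=4
  Position 6 ('c'): new char, reset run to 1
  Position 7 ('b'): new char, reset run to 1
  Position 8 ('a'): new char, reset run to 1
  Position 9 ('b'): new char, reset run to 1
  Position 10 ('a'): new char, reset run to 1
  Position 11 ('a'): continues run of 'a', length=2
Longest run: 'b' with length 4

4


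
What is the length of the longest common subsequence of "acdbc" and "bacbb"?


LCS of "acdbc" and "bacbb"
DP table:
           b    a    c    b    b
      0    0    0    0    0    0
  a   0    0    1    1    1    1
  c   0    0    1    2    2    2
  d   0    0    1    2    2    2
  b   0    1    1    2    3    3
  c   0    1    1    2    3    3
LCS length = dp[5][5] = 3

3


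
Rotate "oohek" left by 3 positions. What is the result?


Input: "oohek", rotate left by 3
First 3 characters: "ooh"
Remaining characters: "ek"
Concatenate remaining + first: "ek" + "ooh" = "ekooh"

ekooh


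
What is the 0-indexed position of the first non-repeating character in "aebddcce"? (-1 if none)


Input: aebddcce
Character frequencies:
  'a': 1
  'b': 1
  'c': 2
  'd': 2
  'e': 2
Scanning left to right for freq == 1:
  Position 0 ('a'): unique! => answer = 0

0


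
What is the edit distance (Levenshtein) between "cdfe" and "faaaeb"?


Computing edit distance: "cdfe" -> "faaaeb"
DP table:
           f    a    a    a    e    b
      0    1    2    3    4    5    6
  c   1    1    2    3    4    5    6
  d   2    2    2    3    4    5    6
  f   3    2    3    3    4    5    6
  e   4    3    3    4    4    4    5
Edit distance = dp[4][6] = 5

5


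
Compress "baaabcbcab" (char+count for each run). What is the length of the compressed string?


Input: baaabcbcab
Runs:
  'b' x 1 => "b1"
  'a' x 3 => "a3"
  'b' x 1 => "b1"
  'c' x 1 => "c1"
  'b' x 1 => "b1"
  'c' x 1 => "c1"
  'a' x 1 => "a1"
  'b' x 1 => "b1"
Compressed: "b1a3b1c1b1c1a1b1"
Compressed length: 16

16


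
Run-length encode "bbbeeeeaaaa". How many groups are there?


Input: bbbeeeeaaaa
Scanning for consecutive runs:
  Group 1: 'b' x 3 (positions 0-2)
  Group 2: 'e' x 4 (positions 3-6)
  Group 3: 'a' x 4 (positions 7-10)
Total groups: 3

3


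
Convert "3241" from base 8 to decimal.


Input: "3241" in base 8
Positional expansion:
  Digit '3' (value 3) x 8^3 = 1536
  Digit '2' (value 2) x 8^2 = 128
  Digit '4' (value 4) x 8^1 = 32
  Digit '1' (value 1) x 8^0 = 1
Sum = 1697

1697


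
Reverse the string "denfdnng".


Input: denfdnng
Reading characters right to left:
  Position 7: 'g'
  Position 6: 'n'
  Position 5: 'n'
  Position 4: 'd'
  Position 3: 'f'
  Position 2: 'n'
  Position 1: 'e'
  Position 0: 'd'
Reversed: gnndfned

gnndfned


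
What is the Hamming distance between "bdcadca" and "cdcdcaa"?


Comparing "bdcadca" and "cdcdcaa" position by position:
  Position 0: 'b' vs 'c' => differ
  Position 1: 'd' vs 'd' => same
  Position 2: 'c' vs 'c' => same
  Position 3: 'a' vs 'd' => differ
  Position 4: 'd' vs 'c' => differ
  Position 5: 'c' vs 'a' => differ
  Position 6: 'a' vs 'a' => same
Total differences (Hamming distance): 4

4


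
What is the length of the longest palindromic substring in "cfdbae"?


Input: "cfdbae"
Checking substrings for palindromes:
  No multi-char palindromic substrings found
Longest palindromic substring: "c" with length 1

1


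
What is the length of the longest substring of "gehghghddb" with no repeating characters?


Input: "gehghghddb"
Sliding window (track last position of each char):
  Position 0 ('g'): window [0,0] length 1 -- new best
  Position 1 ('e'): window [0,1] length 2 -- new best
  Position 2 ('h'): window [0,2] length 3 -- new best
  Position 3 ('g'): repeat (last at 0), move window start to 1
  Position 3 ('g'): window [1,3] length 3
  Position 4 ('h'): repeat (last at 2), move window start to 3
  Position 4 ('h'): window [3,4] length 2
  Position 5 ('g'): repeat (last at 3), move window start to 4
  Position 5 ('g'): window [4,5] length 2
  Position 6 ('h'): repeat (last at 4), move window start to 5
  Position 6 ('h'): window [5,6] length 2
  Position 7 ('d'): window [5,7] length 3
  Position 8 ('d'): repeat (last at 7), move window start to 8
  Position 8 ('d'): window [8,8] length 1
  Position 9 ('b'): window [8,9] length 2
Longest substring with no repeats: "geh" with length 3

3


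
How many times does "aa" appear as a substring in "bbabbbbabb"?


Searching for "aa" in "bbabbbbabb"
Scanning each position:
  Position 0: "bb" => no
  Position 1: "ba" => no
  Position 2: "ab" => no
  Position 3: "bb" => no
  Position 4: "bb" => no
  Position 5: "bb" => no
  Position 6: "ba" => no
  Position 7: "ab" => no
  Position 8: "bb" => no
Total occurrences: 0

0


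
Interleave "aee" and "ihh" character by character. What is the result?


Interleaving "aee" and "ihh":
  Position 0: 'a' from first, 'i' from second => "ai"
  Position 1: 'e' from first, 'h' from second => "eh"
  Position 2: 'e' from first, 'h' from second => "eh"
Result: aieheh

aieheh


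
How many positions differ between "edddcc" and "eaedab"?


Comparing "edddcc" and "eaedab" position by position:
  Position 0: 'e' vs 'e' => same
  Position 1: 'd' vs 'a' => DIFFER
  Position 2: 'd' vs 'e' => DIFFER
  Position 3: 'd' vs 'd' => same
  Position 4: 'c' vs 'a' => DIFFER
  Position 5: 'c' vs 'b' => DIFFER
Positions that differ: 4

4


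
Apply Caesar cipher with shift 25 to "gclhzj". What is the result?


Caesar cipher: shift "gclhzj" by 25
  'g' (pos 6) + 25 = pos 5 = 'f'
  'c' (pos 2) + 25 = pos 1 = 'b'
  'l' (pos 11) + 25 = pos 10 = 'k'
  'h' (pos 7) + 25 = pos 6 = 'g'
  'z' (pos 25) + 25 = pos 24 = 'y'
  'j' (pos 9) + 25 = pos 8 = 'i'
Result: fbkgyi

fbkgyi


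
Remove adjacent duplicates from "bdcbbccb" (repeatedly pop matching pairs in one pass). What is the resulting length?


Input: bdcbbccb
Stack-based adjacent duplicate removal:
  Read 'b': push. Stack: b
  Read 'd': push. Stack: bd
  Read 'c': push. Stack: bdc
  Read 'b': push. Stack: bdcb
  Read 'b': matches stack top 'b' => pop. Stack: bdc
  Read 'c': matches stack top 'c' => pop. Stack: bd
  Read 'c': push. Stack: bdc
  Read 'b': push. Stack: bdcb
Final stack: "bdcb" (length 4)

4


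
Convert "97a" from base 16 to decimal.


Input: "97a" in base 16
Positional expansion:
  Digit '9' (value 9) x 16^2 = 2304
  Digit '7' (value 7) x 16^1 = 112
  Digit 'a' (value 10) x 16^0 = 10
Sum = 2426

2426


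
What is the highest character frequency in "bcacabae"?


Input: bcacabae
Character counts:
  'a': 3
  'b': 2
  'c': 2
  'e': 1
Maximum frequency: 3

3


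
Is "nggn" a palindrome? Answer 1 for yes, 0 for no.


Input: nggn
Reversed: nggn
  Compare pos 0 ('n') with pos 3 ('n'): match
  Compare pos 1 ('g') with pos 2 ('g'): match
Result: palindrome

1


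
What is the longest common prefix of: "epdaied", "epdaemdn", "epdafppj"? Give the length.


Words: epdaied, epdaemdn, epdafppj
  Position 0: all 'e' => match
  Position 1: all 'p' => match
  Position 2: all 'd' => match
  Position 3: all 'a' => match
  Position 4: ('i', 'e', 'f') => mismatch, stop
LCP = "epda" (length 4)

4


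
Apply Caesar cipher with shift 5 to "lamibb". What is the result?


Caesar cipher: shift "lamibb" by 5
  'l' (pos 11) + 5 = pos 16 = 'q'
  'a' (pos 0) + 5 = pos 5 = 'f'
  'm' (pos 12) + 5 = pos 17 = 'r'
  'i' (pos 8) + 5 = pos 13 = 'n'
  'b' (pos 1) + 5 = pos 6 = 'g'
  'b' (pos 1) + 5 = pos 6 = 'g'
Result: qfrngg

qfrngg


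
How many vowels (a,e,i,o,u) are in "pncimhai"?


Input: pncimhai
Checking each character:
  'p' at position 0: consonant
  'n' at position 1: consonant
  'c' at position 2: consonant
  'i' at position 3: vowel (running total: 1)
  'm' at position 4: consonant
  'h' at position 5: consonant
  'a' at position 6: vowel (running total: 2)
  'i' at position 7: vowel (running total: 3)
Total vowels: 3

3


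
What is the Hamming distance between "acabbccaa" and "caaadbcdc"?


Comparing "acabbccaa" and "caaadbcdc" position by position:
  Position 0: 'a' vs 'c' => differ
  Position 1: 'c' vs 'a' => differ
  Position 2: 'a' vs 'a' => same
  Position 3: 'b' vs 'a' => differ
  Position 4: 'b' vs 'd' => differ
  Position 5: 'c' vs 'b' => differ
  Position 6: 'c' vs 'c' => same
  Position 7: 'a' vs 'd' => differ
  Position 8: 'a' vs 'c' => differ
Total differences (Hamming distance): 7

7


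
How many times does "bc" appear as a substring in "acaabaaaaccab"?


Searching for "bc" in "acaabaaaaccab"
Scanning each position:
  Position 0: "ac" => no
  Position 1: "ca" => no
  Position 2: "aa" => no
  Position 3: "ab" => no
  Position 4: "ba" => no
  Position 5: "aa" => no
  Position 6: "aa" => no
  Position 7: "aa" => no
  Position 8: "ac" => no
  Position 9: "cc" => no
  Position 10: "ca" => no
  Position 11: "ab" => no
Total occurrences: 0

0


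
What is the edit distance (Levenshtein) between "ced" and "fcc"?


Computing edit distance: "ced" -> "fcc"
DP table:
           f    c    c
      0    1    2    3
  c   1    1    1    2
  e   2    2    2    2
  d   3    3    3    3
Edit distance = dp[3][3] = 3

3


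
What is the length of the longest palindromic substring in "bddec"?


Input: "bddec"
Checking substrings for palindromes:
  [1:3] "dd" (len 2) => palindrome
Longest palindromic substring: "dd" with length 2

2


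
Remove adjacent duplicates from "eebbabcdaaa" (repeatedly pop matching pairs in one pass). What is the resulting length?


Input: eebbabcdaaa
Stack-based adjacent duplicate removal:
  Read 'e': push. Stack: e
  Read 'e': matches stack top 'e' => pop. Stack: (empty)
  Read 'b': push. Stack: b
  Read 'b': matches stack top 'b' => pop. Stack: (empty)
  Read 'a': push. Stack: a
  Read 'b': push. Stack: ab
  Read 'c': push. Stack: abc
  Read 'd': push. Stack: abcd
  Read 'a': push. Stack: abcda
  Read 'a': matches stack top 'a' => pop. Stack: abcd
  Read 'a': push. Stack: abcda
Final stack: "abcda" (length 5)

5


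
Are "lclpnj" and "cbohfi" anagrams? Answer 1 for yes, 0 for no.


Strings: "lclpnj", "cbohfi"
Sorted first:  cjllnp
Sorted second: bcfhio
Differ at position 0: 'c' vs 'b' => not anagrams

0


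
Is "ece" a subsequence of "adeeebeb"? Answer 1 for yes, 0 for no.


Check if "ece" is a subsequence of "adeeebeb"
Greedy scan:
  Position 0 ('a'): no match needed
  Position 1 ('d'): no match needed
  Position 2 ('e'): matches sub[0] = 'e'
  Position 3 ('e'): no match needed
  Position 4 ('e'): no match needed
  Position 5 ('b'): no match needed
  Position 6 ('e'): no match needed
  Position 7 ('b'): no match needed
Only matched 1/3 characters => not a subsequence

0


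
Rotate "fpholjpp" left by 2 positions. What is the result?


Input: "fpholjpp", rotate left by 2
First 2 characters: "fp"
Remaining characters: "holjpp"
Concatenate remaining + first: "holjpp" + "fp" = "holjppfp"

holjppfp


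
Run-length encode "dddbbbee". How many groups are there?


Input: dddbbbee
Scanning for consecutive runs:
  Group 1: 'd' x 3 (positions 0-2)
  Group 2: 'b' x 3 (positions 3-5)
  Group 3: 'e' x 2 (positions 6-7)
Total groups: 3

3


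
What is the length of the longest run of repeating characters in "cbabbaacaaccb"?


Input: "cbabbaacaaccb"
Scanning for longest run:
  Position 1 ('b'): new char, reset run to 1
  Position 2 ('a'): new char, reset run to 1
  Position 3 ('b'): new char, reset run to 1
  Position 4 ('b'): continues run of 'b', length=2
  Position 5 ('a'): new char, reset run to 1
  Position 6 ('a'): continues run of 'a', length=2
  Position 7 ('c'): new char, reset run to 1
  Position 8 ('a'): new char, reset run to 1
  Position 9 ('a'): continues run of 'a', length=2
  Position 10 ('c'): new char, reset run to 1
  Position 11 ('c'): continues run of 'c', length=2
  Position 12 ('b'): new char, reset run to 1
Longest run: 'b' with length 2

2


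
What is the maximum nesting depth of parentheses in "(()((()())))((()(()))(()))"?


Input: "(()((()())))((()(()))(()))"
Tracking depth:
  Position 0 '(': depth becomes 1
  Position 1 '(': depth becomes 2
  Position 2 ')': depth becomes 1
  Position 3 '(': depth becomes 2
  Position 4 '(': depth becomes 3
  Position 5 '(': depth becomes 4
  Position 6 ')': depth becomes 3
  Position 7 '(': depth becomes 4
  Position 8 ')': depth becomes 3
  Position 9 ')': depth becomes 2
  Position 10 ')': depth becomes 1
  Position 11 ')': depth becomes 0
  Position 12 '(': depth becomes 1
  Position 13 '(': depth becomes 2
  Position 14 '(': depth becomes 3
  Position 15 ')': depth becomes 2
  Position 16 '(': depth becomes 3
  Position 17 '(': depth becomes 4
  Position 18 ')': depth becomes 3
  Position 19 ')': depth becomes 2
  Position 20 ')': depth becomes 1
  Position 21 '(': depth becomes 2
  Position 22 '(': depth becomes 3
  Position 23 ')': depth becomes 2
  Position 24 ')': depth becomes 1
  Position 25 ')': depth becomes 0
Maximum depth reached: 4

4


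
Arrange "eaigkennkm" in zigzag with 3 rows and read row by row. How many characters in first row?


Zigzag "eaigkennkm" into 3 rows:
Placing characters:
  'e' => row 0
  'a' => row 1
  'i' => row 2
  'g' => row 1
  'k' => row 0
  'e' => row 1
  'n' => row 2
  'n' => row 1
  'k' => row 0
  'm' => row 1
Rows:
  Row 0: "ekk"
  Row 1: "agenm"
  Row 2: "in"
First row length: 3

3


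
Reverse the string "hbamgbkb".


Input: hbamgbkb
Reading characters right to left:
  Position 7: 'b'
  Position 6: 'k'
  Position 5: 'b'
  Position 4: 'g'
  Position 3: 'm'
  Position 2: 'a'
  Position 1: 'b'
  Position 0: 'h'
Reversed: bkbgmabh

bkbgmabh


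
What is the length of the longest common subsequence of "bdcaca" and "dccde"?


LCS of "bdcaca" and "dccde"
DP table:
           d    c    c    d    e
      0    0    0    0    0    0
  b   0    0    0    0    0    0
  d   0    1    1    1    1    1
  c   0    1    2    2    2    2
  a   0    1    2    2    2    2
  c   0    1    2    3    3    3
  a   0    1    2    3    3    3
LCS length = dp[6][5] = 3

3


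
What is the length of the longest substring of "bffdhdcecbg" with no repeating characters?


Input: "bffdhdcecbg"
Sliding window (track last position of each char):
  Position 0 ('b'): window [0,0] length 1 -- new best
  Position 1 ('f'): window [0,1] length 2 -- new best
  Position 2 ('f'): repeat (last at 1), move window start to 2
  Position 2 ('f'): window [2,2] length 1
  Position 3 ('d'): window [2,3] length 2
  Position 4 ('h'): window [2,4] length 3 -- new best
  Position 5 ('d'): repeat (last at 3), move window start to 4
  Position 5 ('d'): window [4,5] length 2
  Position 6 ('c'): window [4,6] length 3
  Position 7 ('e'): window [4,7] length 4 -- new best
  Position 8 ('c'): repeat (last at 6), move window start to 7
  Position 8 ('c'): window [7,8] length 2
  Position 9 ('b'): window [7,9] length 3
  Position 10 ('g'): window [7,10] length 4
Longest substring with no repeats: "hdce" with length 4

4


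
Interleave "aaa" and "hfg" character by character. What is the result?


Interleaving "aaa" and "hfg":
  Position 0: 'a' from first, 'h' from second => "ah"
  Position 1: 'a' from first, 'f' from second => "af"
  Position 2: 'a' from first, 'g' from second => "ag"
Result: ahafag

ahafag


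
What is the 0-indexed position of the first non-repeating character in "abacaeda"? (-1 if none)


Input: abacaeda
Character frequencies:
  'a': 4
  'b': 1
  'c': 1
  'd': 1
  'e': 1
Scanning left to right for freq == 1:
  Position 0 ('a'): freq=4, skip
  Position 1 ('b'): unique! => answer = 1

1


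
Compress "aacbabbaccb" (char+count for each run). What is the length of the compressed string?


Input: aacbabbaccb
Runs:
  'a' x 2 => "a2"
  'c' x 1 => "c1"
  'b' x 1 => "b1"
  'a' x 1 => "a1"
  'b' x 2 => "b2"
  'a' x 1 => "a1"
  'c' x 2 => "c2"
  'b' x 1 => "b1"
Compressed: "a2c1b1a1b2a1c2b1"
Compressed length: 16

16


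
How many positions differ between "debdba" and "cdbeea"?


Comparing "debdba" and "cdbeea" position by position:
  Position 0: 'd' vs 'c' => DIFFER
  Position 1: 'e' vs 'd' => DIFFER
  Position 2: 'b' vs 'b' => same
  Position 3: 'd' vs 'e' => DIFFER
  Position 4: 'b' vs 'e' => DIFFER
  Position 5: 'a' vs 'a' => same
Positions that differ: 4

4


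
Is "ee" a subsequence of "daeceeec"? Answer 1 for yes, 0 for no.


Check if "ee" is a subsequence of "daeceeec"
Greedy scan:
  Position 0 ('d'): no match needed
  Position 1 ('a'): no match needed
  Position 2 ('e'): matches sub[0] = 'e'
  Position 3 ('c'): no match needed
  Position 4 ('e'): matches sub[1] = 'e'
  Position 5 ('e'): no match needed
  Position 6 ('e'): no match needed
  Position 7 ('c'): no match needed
All 2 characters matched => is a subsequence

1


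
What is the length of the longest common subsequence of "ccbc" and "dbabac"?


LCS of "ccbc" and "dbabac"
DP table:
           d    b    a    b    a    c
      0    0    0    0    0    0    0
  c   0    0    0    0    0    0    1
  c   0    0    0    0    0    0    1
  b   0    0    1    1    1    1    1
  c   0    0    1    1    1    1    2
LCS length = dp[4][6] = 2

2


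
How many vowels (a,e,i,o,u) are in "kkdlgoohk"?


Input: kkdlgoohk
Checking each character:
  'k' at position 0: consonant
  'k' at position 1: consonant
  'd' at position 2: consonant
  'l' at position 3: consonant
  'g' at position 4: consonant
  'o' at position 5: vowel (running total: 1)
  'o' at position 6: vowel (running total: 2)
  'h' at position 7: consonant
  'k' at position 8: consonant
Total vowels: 2

2


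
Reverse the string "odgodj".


Input: odgodj
Reading characters right to left:
  Position 5: 'j'
  Position 4: 'd'
  Position 3: 'o'
  Position 2: 'g'
  Position 1: 'd'
  Position 0: 'o'
Reversed: jdogdo

jdogdo


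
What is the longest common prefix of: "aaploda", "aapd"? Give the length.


Words: aaploda, aapd
  Position 0: all 'a' => match
  Position 1: all 'a' => match
  Position 2: all 'p' => match
  Position 3: ('l', 'd') => mismatch, stop
LCP = "aap" (length 3)

3


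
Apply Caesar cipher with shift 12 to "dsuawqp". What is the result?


Caesar cipher: shift "dsuawqp" by 12
  'd' (pos 3) + 12 = pos 15 = 'p'
  's' (pos 18) + 12 = pos 4 = 'e'
  'u' (pos 20) + 12 = pos 6 = 'g'
  'a' (pos 0) + 12 = pos 12 = 'm'
  'w' (pos 22) + 12 = pos 8 = 'i'
  'q' (pos 16) + 12 = pos 2 = 'c'
  'p' (pos 15) + 12 = pos 1 = 'b'
Result: pegmicb

pegmicb


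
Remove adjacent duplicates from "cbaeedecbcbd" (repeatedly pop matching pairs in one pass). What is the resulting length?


Input: cbaeedecbcbd
Stack-based adjacent duplicate removal:
  Read 'c': push. Stack: c
  Read 'b': push. Stack: cb
  Read 'a': push. Stack: cba
  Read 'e': push. Stack: cbae
  Read 'e': matches stack top 'e' => pop. Stack: cba
  Read 'd': push. Stack: cbad
  Read 'e': push. Stack: cbade
  Read 'c': push. Stack: cbadec
  Read 'b': push. Stack: cbadecb
  Read 'c': push. Stack: cbadecbc
  Read 'b': push. Stack: cbadecbcb
  Read 'd': push. Stack: cbadecbcbd
Final stack: "cbadecbcbd" (length 10)

10


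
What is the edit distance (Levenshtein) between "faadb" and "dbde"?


Computing edit distance: "faadb" -> "dbde"
DP table:
           d    b    d    e
      0    1    2    3    4
  f   1    1    2    3    4
  a   2    2    2    3    4
  a   3    3    3    3    4
  d   4    3    4    3    4
  b   5    4    3    4    4
Edit distance = dp[5][4] = 4

4


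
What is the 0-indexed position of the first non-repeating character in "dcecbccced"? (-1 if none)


Input: dcecbccced
Character frequencies:
  'b': 1
  'c': 5
  'd': 2
  'e': 2
Scanning left to right for freq == 1:
  Position 0 ('d'): freq=2, skip
  Position 1 ('c'): freq=5, skip
  Position 2 ('e'): freq=2, skip
  Position 3 ('c'): freq=5, skip
  Position 4 ('b'): unique! => answer = 4

4


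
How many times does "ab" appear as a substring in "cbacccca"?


Searching for "ab" in "cbacccca"
Scanning each position:
  Position 0: "cb" => no
  Position 1: "ba" => no
  Position 2: "ac" => no
  Position 3: "cc" => no
  Position 4: "cc" => no
  Position 5: "cc" => no
  Position 6: "ca" => no
Total occurrences: 0

0


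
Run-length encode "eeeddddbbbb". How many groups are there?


Input: eeeddddbbbb
Scanning for consecutive runs:
  Group 1: 'e' x 3 (positions 0-2)
  Group 2: 'd' x 4 (positions 3-6)
  Group 3: 'b' x 4 (positions 7-10)
Total groups: 3

3


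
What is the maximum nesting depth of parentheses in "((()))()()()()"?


Input: "((()))()()()()"
Tracking depth:
  Position 0 '(': depth becomes 1
  Position 1 '(': depth becomes 2
  Position 2 '(': depth becomes 3
  Position 3 ')': depth becomes 2
  Position 4 ')': depth becomes 1
  Position 5 ')': depth becomes 0
  Position 6 '(': depth becomes 1
  Position 7 ')': depth becomes 0
  Position 8 '(': depth becomes 1
  Position 9 ')': depth becomes 0
  Position 10 '(': depth becomes 1
  Position 11 ')': depth becomes 0
  Position 12 '(': depth becomes 1
  Position 13 ')': depth becomes 0
Maximum depth reached: 3

3


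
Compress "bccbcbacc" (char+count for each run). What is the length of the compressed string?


Input: bccbcbacc
Runs:
  'b' x 1 => "b1"
  'c' x 2 => "c2"
  'b' x 1 => "b1"
  'c' x 1 => "c1"
  'b' x 1 => "b1"
  'a' x 1 => "a1"
  'c' x 2 => "c2"
Compressed: "b1c2b1c1b1a1c2"
Compressed length: 14

14


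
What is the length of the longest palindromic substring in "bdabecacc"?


Input: "bdabecacc"
Checking substrings for palindromes:
  [5:8] "cac" (len 3) => palindrome
  [7:9] "cc" (len 2) => palindrome
Longest palindromic substring: "cac" with length 3

3


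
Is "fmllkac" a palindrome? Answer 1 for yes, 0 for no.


Input: fmllkac
Reversed: cakllmf
  Compare pos 0 ('f') with pos 6 ('c'): MISMATCH
  Compare pos 1 ('m') with pos 5 ('a'): MISMATCH
  Compare pos 2 ('l') with pos 4 ('k'): MISMATCH
Result: not a palindrome

0


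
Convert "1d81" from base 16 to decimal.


Input: "1d81" in base 16
Positional expansion:
  Digit '1' (value 1) x 16^3 = 4096
  Digit 'd' (value 13) x 16^2 = 3328
  Digit '8' (value 8) x 16^1 = 128
  Digit '1' (value 1) x 16^0 = 1
Sum = 7553

7553


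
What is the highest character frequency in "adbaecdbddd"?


Input: adbaecdbddd
Character counts:
  'a': 2
  'b': 2
  'c': 1
  'd': 5
  'e': 1
Maximum frequency: 5

5


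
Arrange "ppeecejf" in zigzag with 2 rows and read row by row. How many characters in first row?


Zigzag "ppeecejf" into 2 rows:
Placing characters:
  'p' => row 0
  'p' => row 1
  'e' => row 0
  'e' => row 1
  'c' => row 0
  'e' => row 1
  'j' => row 0
  'f' => row 1
Rows:
  Row 0: "pecj"
  Row 1: "peef"
First row length: 4

4


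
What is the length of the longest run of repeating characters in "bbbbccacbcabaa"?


Input: "bbbbccacbcabaa"
Scanning for longest run:
  Position 1 ('b'): continues run of 'b', length=2
  Position 2 ('b'): continues run of 'b', length=3
  Position 3 ('b'): continues run of 'b', length=4
  Position 4 ('c'): new char, reset run to 1
  Position 5 ('c'): continues run of 'c', length=2
  Position 6 ('a'): new char, reset run to 1
  Position 7 ('c'): new char, reset run to 1
  Position 8 ('b'): new char, reset run to 1
  Position 9 ('c'): new char, reset run to 1
  Position 10 ('a'): new char, reset run to 1
  Position 11 ('b'): new char, reset run to 1
  Position 12 ('a'): new char, reset run to 1
  Position 13 ('a'): continues run of 'a', length=2
Longest run: 'b' with length 4

4


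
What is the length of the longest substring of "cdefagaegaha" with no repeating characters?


Input: "cdefagaegaha"
Sliding window (track last position of each char):
  Position 0 ('c'): window [0,0] length 1 -- new best
  Position 1 ('d'): window [0,1] length 2 -- new best
  Position 2 ('e'): window [0,2] length 3 -- new best
  Position 3 ('f'): window [0,3] length 4 -- new best
  Position 4 ('a'): window [0,4] length 5 -- new best
  Position 5 ('g'): window [0,5] length 6 -- new best
  Position 6 ('a'): repeat (last at 4), move window start to 5
  Position 6 ('a'): window [5,6] length 2
  Position 7 ('e'): window [5,7] length 3
  Position 8 ('g'): repeat (last at 5), move window start to 6
  Position 8 ('g'): window [6,8] length 3
  Position 9 ('a'): repeat (last at 6), move window start to 7
  Position 9 ('a'): window [7,9] length 3
  Position 10 ('h'): window [7,10] length 4
  Position 11 ('a'): repeat (last at 9), move window start to 10
  Position 11 ('a'): window [10,11] length 2
Longest substring with no repeats: "cdefag" with length 6

6


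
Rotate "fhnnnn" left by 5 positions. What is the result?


Input: "fhnnnn", rotate left by 5
First 5 characters: "fhnnn"
Remaining characters: "n"
Concatenate remaining + first: "n" + "fhnnn" = "nfhnnn"

nfhnnn


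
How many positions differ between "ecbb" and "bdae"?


Comparing "ecbb" and "bdae" position by position:
  Position 0: 'e' vs 'b' => DIFFER
  Position 1: 'c' vs 'd' => DIFFER
  Position 2: 'b' vs 'a' => DIFFER
  Position 3: 'b' vs 'e' => DIFFER
Positions that differ: 4

4


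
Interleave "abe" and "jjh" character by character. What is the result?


Interleaving "abe" and "jjh":
  Position 0: 'a' from first, 'j' from second => "aj"
  Position 1: 'b' from first, 'j' from second => "bj"
  Position 2: 'e' from first, 'h' from second => "eh"
Result: ajbjeh

ajbjeh


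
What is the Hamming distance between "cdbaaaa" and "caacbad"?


Comparing "cdbaaaa" and "caacbad" position by position:
  Position 0: 'c' vs 'c' => same
  Position 1: 'd' vs 'a' => differ
  Position 2: 'b' vs 'a' => differ
  Position 3: 'a' vs 'c' => differ
  Position 4: 'a' vs 'b' => differ
  Position 5: 'a' vs 'a' => same
  Position 6: 'a' vs 'd' => differ
Total differences (Hamming distance): 5

5


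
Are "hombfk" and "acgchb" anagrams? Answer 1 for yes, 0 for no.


Strings: "hombfk", "acgchb"
Sorted first:  bfhkmo
Sorted second: abccgh
Differ at position 0: 'b' vs 'a' => not anagrams

0


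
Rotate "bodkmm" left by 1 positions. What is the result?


Input: "bodkmm", rotate left by 1
First 1 characters: "b"
Remaining characters: "odkmm"
Concatenate remaining + first: "odkmm" + "b" = "odkmmb"

odkmmb


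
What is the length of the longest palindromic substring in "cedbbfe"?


Input: "cedbbfe"
Checking substrings for palindromes:
  [3:5] "bb" (len 2) => palindrome
Longest palindromic substring: "bb" with length 2

2


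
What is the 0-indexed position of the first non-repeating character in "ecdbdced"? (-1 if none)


Input: ecdbdced
Character frequencies:
  'b': 1
  'c': 2
  'd': 3
  'e': 2
Scanning left to right for freq == 1:
  Position 0 ('e'): freq=2, skip
  Position 1 ('c'): freq=2, skip
  Position 2 ('d'): freq=3, skip
  Position 3 ('b'): unique! => answer = 3

3


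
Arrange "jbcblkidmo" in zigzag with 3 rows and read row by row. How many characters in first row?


Zigzag "jbcblkidmo" into 3 rows:
Placing characters:
  'j' => row 0
  'b' => row 1
  'c' => row 2
  'b' => row 1
  'l' => row 0
  'k' => row 1
  'i' => row 2
  'd' => row 1
  'm' => row 0
  'o' => row 1
Rows:
  Row 0: "jlm"
  Row 1: "bbkdo"
  Row 2: "ci"
First row length: 3

3


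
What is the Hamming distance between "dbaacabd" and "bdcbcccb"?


Comparing "dbaacabd" and "bdcbcccb" position by position:
  Position 0: 'd' vs 'b' => differ
  Position 1: 'b' vs 'd' => differ
  Position 2: 'a' vs 'c' => differ
  Position 3: 'a' vs 'b' => differ
  Position 4: 'c' vs 'c' => same
  Position 5: 'a' vs 'c' => differ
  Position 6: 'b' vs 'c' => differ
  Position 7: 'd' vs 'b' => differ
Total differences (Hamming distance): 7

7


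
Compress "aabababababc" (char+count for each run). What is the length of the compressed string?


Input: aabababababc
Runs:
  'a' x 2 => "a2"
  'b' x 1 => "b1"
  'a' x 1 => "a1"
  'b' x 1 => "b1"
  'a' x 1 => "a1"
  'b' x 1 => "b1"
  'a' x 1 => "a1"
  'b' x 1 => "b1"
  'a' x 1 => "a1"
  'b' x 1 => "b1"
  'c' x 1 => "c1"
Compressed: "a2b1a1b1a1b1a1b1a1b1c1"
Compressed length: 22

22


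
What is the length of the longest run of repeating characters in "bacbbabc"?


Input: "bacbbabc"
Scanning for longest run:
  Position 1 ('a'): new char, reset run to 1
  Position 2 ('c'): new char, reset run to 1
  Position 3 ('b'): new char, reset run to 1
  Position 4 ('b'): continues run of 'b', length=2
  Position 5 ('a'): new char, reset run to 1
  Position 6 ('b'): new char, reset run to 1
  Position 7 ('c'): new char, reset run to 1
Longest run: 'b' with length 2

2


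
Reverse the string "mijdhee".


Input: mijdhee
Reading characters right to left:
  Position 6: 'e'
  Position 5: 'e'
  Position 4: 'h'
  Position 3: 'd'
  Position 2: 'j'
  Position 1: 'i'
  Position 0: 'm'
Reversed: eehdjim

eehdjim


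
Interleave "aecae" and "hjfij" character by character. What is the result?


Interleaving "aecae" and "hjfij":
  Position 0: 'a' from first, 'h' from second => "ah"
  Position 1: 'e' from first, 'j' from second => "ej"
  Position 2: 'c' from first, 'f' from second => "cf"
  Position 3: 'a' from first, 'i' from second => "ai"
  Position 4: 'e' from first, 'j' from second => "ej"
Result: ahejcfaiej

ahejcfaiej


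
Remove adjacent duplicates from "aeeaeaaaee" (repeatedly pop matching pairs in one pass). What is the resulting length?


Input: aeeaeaaaee
Stack-based adjacent duplicate removal:
  Read 'a': push. Stack: a
  Read 'e': push. Stack: ae
  Read 'e': matches stack top 'e' => pop. Stack: a
  Read 'a': matches stack top 'a' => pop. Stack: (empty)
  Read 'e': push. Stack: e
  Read 'a': push. Stack: ea
  Read 'a': matches stack top 'a' => pop. Stack: e
  Read 'a': push. Stack: ea
  Read 'e': push. Stack: eae
  Read 'e': matches stack top 'e' => pop. Stack: ea
Final stack: "ea" (length 2)

2


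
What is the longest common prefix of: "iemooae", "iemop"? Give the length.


Words: iemooae, iemop
  Position 0: all 'i' => match
  Position 1: all 'e' => match
  Position 2: all 'm' => match
  Position 3: all 'o' => match
  Position 4: ('o', 'p') => mismatch, stop
LCP = "iemo" (length 4)

4


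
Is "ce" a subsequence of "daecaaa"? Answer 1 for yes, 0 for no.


Check if "ce" is a subsequence of "daecaaa"
Greedy scan:
  Position 0 ('d'): no match needed
  Position 1 ('a'): no match needed
  Position 2 ('e'): no match needed
  Position 3 ('c'): matches sub[0] = 'c'
  Position 4 ('a'): no match needed
  Position 5 ('a'): no match needed
  Position 6 ('a'): no match needed
Only matched 1/2 characters => not a subsequence

0


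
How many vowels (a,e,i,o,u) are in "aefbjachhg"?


Input: aefbjachhg
Checking each character:
  'a' at position 0: vowel (running total: 1)
  'e' at position 1: vowel (running total: 2)
  'f' at position 2: consonant
  'b' at position 3: consonant
  'j' at position 4: consonant
  'a' at position 5: vowel (running total: 3)
  'c' at position 6: consonant
  'h' at position 7: consonant
  'h' at position 8: consonant
  'g' at position 9: consonant
Total vowels: 3

3


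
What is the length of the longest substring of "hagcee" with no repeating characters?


Input: "hagcee"
Sliding window (track last position of each char):
  Position 0 ('h'): window [0,0] length 1 -- new best
  Position 1 ('a'): window [0,1] length 2 -- new best
  Position 2 ('g'): window [0,2] length 3 -- new best
  Position 3 ('c'): window [0,3] length 4 -- new best
  Position 4 ('e'): window [0,4] length 5 -- new best
  Position 5 ('e'): repeat (last at 4), move window start to 5
  Position 5 ('e'): window [5,5] length 1
Longest substring with no repeats: "hagce" with length 5

5


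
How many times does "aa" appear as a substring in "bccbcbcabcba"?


Searching for "aa" in "bccbcbcabcba"
Scanning each position:
  Position 0: "bc" => no
  Position 1: "cc" => no
  Position 2: "cb" => no
  Position 3: "bc" => no
  Position 4: "cb" => no
  Position 5: "bc" => no
  Position 6: "ca" => no
  Position 7: "ab" => no
  Position 8: "bc" => no
  Position 9: "cb" => no
  Position 10: "ba" => no
Total occurrences: 0

0


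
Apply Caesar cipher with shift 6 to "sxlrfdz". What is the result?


Caesar cipher: shift "sxlrfdz" by 6
  's' (pos 18) + 6 = pos 24 = 'y'
  'x' (pos 23) + 6 = pos 3 = 'd'
  'l' (pos 11) + 6 = pos 17 = 'r'
  'r' (pos 17) + 6 = pos 23 = 'x'
  'f' (pos 5) + 6 = pos 11 = 'l'
  'd' (pos 3) + 6 = pos 9 = 'j'
  'z' (pos 25) + 6 = pos 5 = 'f'
Result: ydrxljf

ydrxljf


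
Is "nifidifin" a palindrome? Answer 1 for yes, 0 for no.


Input: nifidifin
Reversed: nifidifin
  Compare pos 0 ('n') with pos 8 ('n'): match
  Compare pos 1 ('i') with pos 7 ('i'): match
  Compare pos 2 ('f') with pos 6 ('f'): match
  Compare pos 3 ('i') with pos 5 ('i'): match
Result: palindrome

1


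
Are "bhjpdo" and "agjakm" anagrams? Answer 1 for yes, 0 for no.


Strings: "bhjpdo", "agjakm"
Sorted first:  bdhjop
Sorted second: aagjkm
Differ at position 0: 'b' vs 'a' => not anagrams

0


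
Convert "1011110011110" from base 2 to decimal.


Input: "1011110011110" in base 2
Positional expansion:
  Digit '1' (value 1) x 2^12 = 4096
  Digit '0' (value 0) x 2^11 = 0
  Digit '1' (value 1) x 2^10 = 1024
  Digit '1' (value 1) x 2^9 = 512
  Digit '1' (value 1) x 2^8 = 256
  Digit '1' (value 1) x 2^7 = 128
  Digit '0' (value 0) x 2^6 = 0
  Digit '0' (value 0) x 2^5 = 0
  Digit '1' (value 1) x 2^4 = 16
  Digit '1' (value 1) x 2^3 = 8
  Digit '1' (value 1) x 2^2 = 4
  Digit '1' (value 1) x 2^1 = 2
  Digit '0' (value 0) x 2^0 = 0
Sum = 6046

6046


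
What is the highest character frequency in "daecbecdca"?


Input: daecbecdca
Character counts:
  'a': 2
  'b': 1
  'c': 3
  'd': 2
  'e': 2
Maximum frequency: 3

3


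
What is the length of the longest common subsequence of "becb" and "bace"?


LCS of "becb" and "bace"
DP table:
           b    a    c    e
      0    0    0    0    0
  b   0    1    1    1    1
  e   0    1    1    1    2
  c   0    1    1    2    2
  b   0    1    1    2    2
LCS length = dp[4][4] = 2

2


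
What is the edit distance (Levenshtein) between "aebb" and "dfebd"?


Computing edit distance: "aebb" -> "dfebd"
DP table:
           d    f    e    b    d
      0    1    2    3    4    5
  a   1    1    2    3    4    5
  e   2    2    2    2    3    4
  b   3    3    3    3    2    3
  b   4    4    4    4    3    3
Edit distance = dp[4][5] = 3

3


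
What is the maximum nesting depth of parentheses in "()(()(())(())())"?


Input: "()(()(())(())())"
Tracking depth:
  Position 0 '(': depth becomes 1
  Position 1 ')': depth becomes 0
  Position 2 '(': depth becomes 1
  Position 3 '(': depth becomes 2
  Position 4 ')': depth becomes 1
  Position 5 '(': depth becomes 2
  Position 6 '(': depth becomes 3
  Position 7 ')': depth becomes 2
  Position 8 ')': depth becomes 1
  Position 9 '(': depth becomes 2
  Position 10 '(': depth becomes 3
  Position 11 ')': depth becomes 2
  Position 12 ')': depth becomes 1
  Position 13 '(': depth becomes 2
  Position 14 ')': depth becomes 1
  Position 15 ')': depth becomes 0
Maximum depth reached: 3

3


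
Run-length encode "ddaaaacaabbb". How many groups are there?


Input: ddaaaacaabbb
Scanning for consecutive runs:
  Group 1: 'd' x 2 (positions 0-1)
  Group 2: 'a' x 4 (positions 2-5)
  Group 3: 'c' x 1 (positions 6-6)
  Group 4: 'a' x 2 (positions 7-8)
  Group 5: 'b' x 3 (positions 9-11)
Total groups: 5

5


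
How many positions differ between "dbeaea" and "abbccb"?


Comparing "dbeaea" and "abbccb" position by position:
  Position 0: 'd' vs 'a' => DIFFER
  Position 1: 'b' vs 'b' => same
  Position 2: 'e' vs 'b' => DIFFER
  Position 3: 'a' vs 'c' => DIFFER
  Position 4: 'e' vs 'c' => DIFFER
  Position 5: 'a' vs 'b' => DIFFER
Positions that differ: 5

5


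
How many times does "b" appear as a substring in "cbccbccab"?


Searching for "b" in "cbccbccab"
Scanning each position:
  Position 0: "c" => no
  Position 1: "b" => MATCH
  Position 2: "c" => no
  Position 3: "c" => no
  Position 4: "b" => MATCH
  Position 5: "c" => no
  Position 6: "c" => no
  Position 7: "a" => no
  Position 8: "b" => MATCH
Total occurrences: 3

3


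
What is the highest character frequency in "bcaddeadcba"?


Input: bcaddeadcba
Character counts:
  'a': 3
  'b': 2
  'c': 2
  'd': 3
  'e': 1
Maximum frequency: 3

3


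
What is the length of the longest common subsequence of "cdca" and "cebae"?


LCS of "cdca" and "cebae"
DP table:
           c    e    b    a    e
      0    0    0    0    0    0
  c   0    1    1    1    1    1
  d   0    1    1    1    1    1
  c   0    1    1    1    1    1
  a   0    1    1    1    2    2
LCS length = dp[4][5] = 2

2


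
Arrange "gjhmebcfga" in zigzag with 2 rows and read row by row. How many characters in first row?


Zigzag "gjhmebcfga" into 2 rows:
Placing characters:
  'g' => row 0
  'j' => row 1
  'h' => row 0
  'm' => row 1
  'e' => row 0
  'b' => row 1
  'c' => row 0
  'f' => row 1
  'g' => row 0
  'a' => row 1
Rows:
  Row 0: "ghecg"
  Row 1: "jmbfa"
First row length: 5

5


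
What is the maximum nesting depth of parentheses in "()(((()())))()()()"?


Input: "()(((()())))()()()"
Tracking depth:
  Position 0 '(': depth becomes 1
  Position 1 ')': depth becomes 0
  Position 2 '(': depth becomes 1
  Position 3 '(': depth becomes 2
  Position 4 '(': depth becomes 3
  Position 5 '(': depth becomes 4
  Position 6 ')': depth becomes 3
  Position 7 '(': depth becomes 4
  Position 8 ')': depth becomes 3
  Position 9 ')': depth becomes 2
  Position 10 ')': depth becomes 1
  Position 11 ')': depth becomes 0
  Position 12 '(': depth becomes 1
  Position 13 ')': depth becomes 0
  Position 14 '(': depth becomes 1
  Position 15 ')': depth becomes 0
  Position 16 '(': depth becomes 1
  Position 17 ')': depth becomes 0
Maximum depth reached: 4

4


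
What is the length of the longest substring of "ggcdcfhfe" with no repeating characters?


Input: "ggcdcfhfe"
Sliding window (track last position of each char):
  Position 0 ('g'): window [0,0] length 1 -- new best
  Position 1 ('g'): repeat (last at 0), move window start to 1
  Position 1 ('g'): window [1,1] length 1
  Position 2 ('c'): window [1,2] length 2 -- new best
  Position 3 ('d'): window [1,3] length 3 -- new best
  Position 4 ('c'): repeat (last at 2), move window start to 3
  Position 4 ('c'): window [3,4] length 2
  Position 5 ('f'): window [3,5] length 3
  Position 6 ('h'): window [3,6] length 4 -- new best
  Position 7 ('f'): repeat (last at 5), move window start to 6
  Position 7 ('f'): window [6,7] length 2
  Position 8 ('e'): window [6,8] length 3
Longest substring with no repeats: "dcfh" with length 4

4


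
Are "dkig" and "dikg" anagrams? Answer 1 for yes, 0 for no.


Strings: "dkig", "dikg"
Sorted first:  dgik
Sorted second: dgik
Sorted forms match => anagrams

1


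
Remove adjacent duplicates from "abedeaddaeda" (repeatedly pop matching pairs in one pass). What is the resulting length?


Input: abedeaddaeda
Stack-based adjacent duplicate removal:
  Read 'a': push. Stack: a
  Read 'b': push. Stack: ab
  Read 'e': push. Stack: abe
  Read 'd': push. Stack: abed
  Read 'e': push. Stack: abede
  Read 'a': push. Stack: abedea
  Read 'd': push. Stack: abedead
  Read 'd': matches stack top 'd' => pop. Stack: abedea
  Read 'a': matches stack top 'a' => pop. Stack: abede
  Read 'e': matches stack top 'e' => pop. Stack: abed
  Read 'd': matches stack top 'd' => pop. Stack: abe
  Read 'a': push. Stack: abea
Final stack: "abea" (length 4)

4


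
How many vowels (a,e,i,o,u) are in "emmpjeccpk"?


Input: emmpjeccpk
Checking each character:
  'e' at position 0: vowel (running total: 1)
  'm' at position 1: consonant
  'm' at position 2: consonant
  'p' at position 3: consonant
  'j' at position 4: consonant
  'e' at position 5: vowel (running total: 2)
  'c' at position 6: consonant
  'c' at position 7: consonant
  'p' at position 8: consonant
  'k' at position 9: consonant
Total vowels: 2

2
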